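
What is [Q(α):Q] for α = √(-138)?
[Q(α):Q] = 2

[Q(α):Q] equals the degree of the minimal polynomial of α. Here α^2 = -138 and x^2 + 138 is irreducible (d = -138 is squarefree, ≠ 1, hence not a square), so deg(m_α) = 2. Thus [Q(α):Q] = 2.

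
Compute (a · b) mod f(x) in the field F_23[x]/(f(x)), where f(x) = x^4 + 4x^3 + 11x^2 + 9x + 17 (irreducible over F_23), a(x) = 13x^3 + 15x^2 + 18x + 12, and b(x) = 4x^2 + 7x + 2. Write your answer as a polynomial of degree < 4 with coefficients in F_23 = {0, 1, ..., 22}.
a · b ≡ 20x^3 + 18x^2 + 2x + 4 (mod f(x))

Multiply in F_23[x]: a(x)·b(x) = (13x^3 + 15x^2 + 18x + 12)·(4x^2 + 7x + 2) = 6x^5 + 13x^4 + 19x^3 + 20x^2 + 5x + 1. This has degree ≥ 4, so divide by f(x) over F_23: 6x^5 + 13x^4 + 19x^3 + 20x^2 + 5x + 1 = (6x + 12)·(x^4 + 4x^3 + 11x^2 + 9x + 17) + (20x^3 + 18x^2 + 2x + 4). Hence a·b ≡ 20x^3 + 18x^2 + 2x + 4 (mod f). (F_23[x]/(f) is a field with 23^4 = 279841 elements since f is irreducible of degree 4.)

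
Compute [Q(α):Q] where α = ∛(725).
[Q(α):Q] = 3

The minimal polynomial of α is x^3 - 725, irreducible over Q since 725 is not a perfect cube (so x^3 - 725 has no rational root). Hence [Q(α):Q] = deg(m_α) = 3.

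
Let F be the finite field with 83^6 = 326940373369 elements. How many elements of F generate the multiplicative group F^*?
There are φ(326940373368) = 86063523840 primitive elements

F_q^* is cyclic of order q - 1 = 326940373368. A cyclic group of order m has exactly φ(m) generators. Here m = 326940373368 = 2^3 · 3^2 · 7 · 19 · 41 · 367 · 2269, so the number of primitive elements is φ(326940373368) = 86063523840.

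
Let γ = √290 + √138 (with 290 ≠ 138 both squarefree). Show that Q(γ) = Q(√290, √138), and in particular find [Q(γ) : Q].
[Q(γ) : Q] = 4 (equivalently, Q(γ) = Q(√290, √138))

Obviously Q(γ) ⊆ Q(√290, √138), and [Q(√290, √138):Q] = 4 (since 290, 138 are distinct squarefree integers > 1 with 40020 not a perfect square). To show equality we compute the minimal polynomial of γ. From γ = √290 + √138: γ^2 = 290 + 2√(40020) + 138 = 428 + 2√(40020), so γ^2 - 428 = 2√(40020); squaring, (γ^2 - 428)^2 = 4·40020, i.e. γ^4 - 856γ^2 + 183184 - 160080 = 0, i.e. γ^4 - 856γ^2 + 23104 = 0. So γ is a root of x^4 - 856x^2 + 23104. This polynomial is irreducible over Q: it has no rational root (each ±√290 ± √138 is irrational), and any factorization into two quadratics over Q would force √(40020) ∈ Q (pairing opposite roots) or √290, √138 ∈ Q (other pairings), all impossible. Hence [Q(γ):Q] = 4 = [Q(√290, √138):Q], so Q(γ) = Q(√290, √138).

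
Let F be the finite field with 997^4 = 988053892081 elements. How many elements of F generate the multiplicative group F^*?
There are φ(988053892080) = 259782297600 primitive elements

F_q^* is cyclic of order q - 1 = 988053892080. A cyclic group of order m has exactly φ(m) generators. Here m = 988053892080 = 2^4 · 3 · 5 · 83 · 499 · 99401, so the number of primitive elements is φ(988053892080) = 259782297600.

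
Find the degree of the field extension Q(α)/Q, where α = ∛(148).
[Q(α):Q] = 3

The minimal polynomial of α is x^3 - 148, irreducible over Q since 148 is not a perfect cube (so x^3 - 148 has no rational root). Hence [Q(α):Q] = deg(m_α) = 3.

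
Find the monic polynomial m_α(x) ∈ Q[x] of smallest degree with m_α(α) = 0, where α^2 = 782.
m_α(x) = x^2 - 782

α satisfies α^2 - 782 = 0, so x^2 - 782 annihilates α. Since d = 782 is squarefree and ≠ 1, it is not a perfect square in Q, so x^2 - 782 has no rational root and is therefore irreducible over Q (a degree-2 polynomial over a field is irreducible iff it has no root). Hence m_α(x) = x^2 - 782.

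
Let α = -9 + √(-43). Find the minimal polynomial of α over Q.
m_α(x) = x^2 + 18x + 124

From α + 9 = √(-43), squaring gives (α + 9)^2 = -43, i.e. α^2 + 18α + 81 = -43, so α^2 + 18α + 124 = 0. The discriminant of x^2 + 18x + 124 is (18)^2 - 4·(124) = 324 - 496 = -172, and 4·(-43) is not a perfect square in Q since -43 is squarefree and ≠ 1. Hence x^2 + 18x + 124 is irreducible over Q and is the minimal polynomial of α.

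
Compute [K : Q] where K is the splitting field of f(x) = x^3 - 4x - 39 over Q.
[K : Q] = 6

By the rational root test, any rational root of the monic integer polynomial f(x) = x^3 - 4x - 39 must be an integer dividing the constant term -39, i.e. one of ±{1, 3, 13, 39}. Evaluating: f(1) = -42, f(-1) = -36, f(3) = -24, f(-3) = -54, f(13) = 2106, f(-13) = -2184, f(39) = 59124, f(-39) = -59202; none is 0, so f has no rational root and is therefore irreducible over Q (a cubic with no linear factor over a field is irreducible). For an irreducible cubic, the Galois group is A_3 or S_3 according as the discriminant disc(f) = -4a^3 - 27b^2 = -4·(-4)^3 - 27·(-39)^2 = -40811 is or is not a square in Q. Here disc(f) = -40811 is not a perfect square in Q, so the Galois group of f over Q is not contained in A_3 and must be all of S_3. The splitting field has degree |S_3| = 6 over Q, so [K : Q] = 6.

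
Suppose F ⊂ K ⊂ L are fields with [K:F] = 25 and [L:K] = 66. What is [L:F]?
[L:F] = 1650

The tower law says that for any tower of field extensions F ⊂ K ⊂ L with finite degrees, [L:F] = [L:K] · [K:F]. Here this gives [L:F] = 66 · 25 = 1650.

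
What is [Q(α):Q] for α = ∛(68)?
[Q(α):Q] = 3

The minimal polynomial of α is x^3 - 68, irreducible over Q since 68 is not a perfect cube (so x^3 - 68 has no rational root). Hence [Q(α):Q] = deg(m_α) = 3.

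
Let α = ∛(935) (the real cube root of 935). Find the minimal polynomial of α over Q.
m_α(x) = x^3 - 935

α satisfies α^3 = 935, so x^3 - 935 annihilates α. By the rational root test, a rational root p/q (in lowest terms) of x^3 - 935 would satisfy p^3 = 935 q^3, forcing q = 1 and p^3 = 935; but 935 is not a perfect cube, contradiction. A monic cubic over Q with no rational root is irreducible (any nontrivial factorization would include a linear factor). Hence x^3 - 935 is the minimal polynomial of α, and in particular [Q(α):Q] = 3.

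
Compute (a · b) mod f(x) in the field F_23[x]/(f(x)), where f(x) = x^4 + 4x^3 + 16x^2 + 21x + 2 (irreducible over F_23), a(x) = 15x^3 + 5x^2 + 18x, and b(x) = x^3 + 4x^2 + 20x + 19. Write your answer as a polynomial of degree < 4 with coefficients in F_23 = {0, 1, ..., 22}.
a · b ≡ 3x^3 + 15x^2 + 5x + 5 (mod f(x))

Multiply in F_23[x]: a(x)·b(x) = (15x^3 + 5x^2 + 18x)·(x^3 + 4x^2 + 20x + 19) = 15x^6 + 19x^5 + 16x^4 + 20x^3 + 18x^2 + 20x. This has degree ≥ 4, so divide by f(x) over F_23: 15x^6 + 19x^5 + 16x^4 + 20x^3 + 18x^2 + 20x = (15x^2 + 5x + 9)·(x^4 + 4x^3 + 16x^2 + 21x + 2) + (3x^3 + 15x^2 + 5x + 5). Hence a·b ≡ 3x^3 + 15x^2 + 5x + 5 (mod f). (F_23[x]/(f) is a field with 23^4 = 279841 elements since f is irreducible of degree 4.)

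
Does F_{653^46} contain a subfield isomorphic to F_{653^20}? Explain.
No: F_{653^20} is not a subfield of F_{653^46}

F_{p^m} embeds in F_{p^n} iff m | n. Here 20 ∤ 46 (since 46 = 2·20 + 6 with remainder 6 ≠ 0), so F_{653^20} is not a subfield of F_{653^46}. Equivalently: if it were, the tower law would give 20 = [F_{653^20}:F_653] dividing [F_{653^46}:F_653] = 46, contradiction.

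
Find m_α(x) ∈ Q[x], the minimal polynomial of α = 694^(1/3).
m_α(x) = x^3 - 694

α satisfies α^3 = 694, so x^3 - 694 annihilates α. By the rational root test, a rational root p/q (in lowest terms) of x^3 - 694 would satisfy p^3 = 694 q^3, forcing q = 1 and p^3 = 694; but 694 is not a perfect cube, contradiction. A monic cubic over Q with no rational root is irreducible (any nontrivial factorization would include a linear factor). Hence x^3 - 694 is the minimal polynomial of α, and in particular [Q(α):Q] = 3.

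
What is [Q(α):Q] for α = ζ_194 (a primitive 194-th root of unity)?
[Q(α):Q] = 96

The minimal polynomial of ζ_194 over Q is the 194-th cyclotomic polynomial Φ_194(x), which is irreducible over Q and has degree φ(194) = 96. Hence [Q(α):Q] = φ(194) = 96.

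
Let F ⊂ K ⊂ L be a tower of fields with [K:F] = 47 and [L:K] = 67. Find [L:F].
[L:F] = 3149

The tower law says that for any tower of field extensions F ⊂ K ⊂ L with finite degrees, [L:F] = [L:K] · [K:F]. Here this gives [L:F] = 67 · 47 = 3149.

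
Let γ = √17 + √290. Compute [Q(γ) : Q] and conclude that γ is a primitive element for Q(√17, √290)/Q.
[Q(γ) : Q] = 4 (equivalently, Q(γ) = Q(√17, √290))

Obviously Q(γ) ⊆ Q(√17, √290), and [Q(√17, √290):Q] = 4 (since 17, 290 are distinct squarefree integers > 1 with 4930 not a perfect square). To show equality we compute the minimal polynomial of γ. From γ = √17 + √290: γ^2 = 17 + 2√(4930) + 290 = 307 + 2√(4930), so γ^2 - 307 = 2√(4930); squaring, (γ^2 - 307)^2 = 4·4930, i.e. γ^4 - 614γ^2 + 94249 - 19720 = 0, i.e. γ^4 - 614γ^2 + 74529 = 0. So γ is a root of x^4 - 614x^2 + 74529. This polynomial is irreducible over Q: it has no rational root (each ±√17 ± √290 is irrational), and any factorization into two quadratics over Q would force √(4930) ∈ Q (pairing opposite roots) or √17, √290 ∈ Q (other pairings), all impossible. Hence [Q(γ):Q] = 4 = [Q(√17, √290):Q], so Q(γ) = Q(√17, √290).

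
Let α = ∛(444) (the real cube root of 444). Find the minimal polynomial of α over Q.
m_α(x) = x^3 - 444

α satisfies α^3 = 444, so x^3 - 444 annihilates α. By the rational root test, a rational root p/q (in lowest terms) of x^3 - 444 would satisfy p^3 = 444 q^3, forcing q = 1 and p^3 = 444; but 444 is not a perfect cube, contradiction. A monic cubic over Q with no rational root is irreducible (any nontrivial factorization would include a linear factor). Hence x^3 - 444 is the minimal polynomial of α, and in particular [Q(α):Q] = 3.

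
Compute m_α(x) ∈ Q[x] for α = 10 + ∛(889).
m_α(x) = x^3 - 30x^2 + 300x - 1889

Set β = α - 10 = ∛(889), so β^3 = 889. Then (α - 10)^3 - 889 = 0, i.e. α is a root of g(x) = (x - 10)^3 - 889 = x^3 - 30x^2 + 300x - 1889. Since g(x) = h(x - 10) where h(x) = x^3 - 889, and h is irreducible over Q (because 889 is not a perfect cube, so h has no rational root, and a monic cubic with no rational root is irreducible), g is also irreducible (irreducibility is preserved under the substitution x → x - 10). Hence m_α(x) = x^3 - 30x^2 + 300x - 1889.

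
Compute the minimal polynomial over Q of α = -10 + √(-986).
m_α(x) = x^2 + 20x + 1086

From α + 10 = √(-986), squaring gives (α + 10)^2 = -986, i.e. α^2 + 20α + 100 = -986, so α^2 + 20α + 1086 = 0. The discriminant of x^2 + 20x + 1086 is (20)^2 - 4·(1086) = 400 - 4344 = -3944, and 4·(-986) is not a perfect square in Q since -986 is squarefree and ≠ 1. Hence x^2 + 20x + 1086 is irreducible over Q and is the minimal polynomial of α.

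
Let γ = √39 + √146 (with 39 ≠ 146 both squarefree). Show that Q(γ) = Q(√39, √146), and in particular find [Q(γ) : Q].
[Q(γ) : Q] = 4 (equivalently, Q(γ) = Q(√39, √146))

Obviously Q(γ) ⊆ Q(√39, √146), and [Q(√39, √146):Q] = 4 (since 39, 146 are distinct squarefree integers > 1 with 5694 not a perfect square). To show equality we compute the minimal polynomial of γ. From γ = √39 + √146: γ^2 = 39 + 2√(5694) + 146 = 185 + 2√(5694), so γ^2 - 185 = 2√(5694); squaring, (γ^2 - 185)^2 = 4·5694, i.e. γ^4 - 370γ^2 + 34225 - 22776 = 0, i.e. γ^4 - 370γ^2 + 11449 = 0. So γ is a root of x^4 - 370x^2 + 11449. This polynomial is irreducible over Q: it has no rational root (each ±√39 ± √146 is irrational), and any factorization into two quadratics over Q would force √(5694) ∈ Q (pairing opposite roots) or √39, √146 ∈ Q (other pairings), all impossible. Hence [Q(γ):Q] = 4 = [Q(√39, √146):Q], so Q(γ) = Q(√39, √146).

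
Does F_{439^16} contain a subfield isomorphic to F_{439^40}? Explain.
No: F_{439^40} is not a subfield of F_{439^16}

F_{p^m} embeds in F_{p^n} iff m | n. Here 40 ∤ 16 (since 16 = 0·40 + 16 with remainder 16 ≠ 0), so F_{439^40} is not a subfield of F_{439^16}. Equivalently: if it were, the tower law would give 40 = [F_{439^40}:F_439] dividing [F_{439^16}:F_439] = 16, contradiction.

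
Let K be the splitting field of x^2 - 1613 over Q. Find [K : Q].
[K : Q] = 2

f(x) = x^2 - 1613 factors as (x - √1613)(x + √1613). The splitting field is K = Q(√1613). Since 1613 is squarefree and > 1, it is not a perfect square, so x^2 - 1613 is irreducible over Q and [Q(√1613) : Q] = 2. Hence [K : Q] = 2.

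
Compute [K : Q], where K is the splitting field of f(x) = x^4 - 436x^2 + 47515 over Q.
[K : Q] = 4

Solving the quadratic in x^2: x^2 = (436 ± √(436^2 - 4·47515))/2 = (436 ± √36)/2 = (436 ± 6)/2, giving x^2 = 221 or x^2 = 215. So f(x) = (x^2 - 221)(x^2 - 215) and the roots of f are ±√221, ±√215. Hence the splitting field is K = Q(√221, √215). Since 221 and 215 are distinct squarefree integers > 1, their product 47515 is not a perfect square, so √215 ∉ Q(√221). By the tower law [K:Q] = [Q(√221,√215):Q(√221)] · [Q(√221):Q] = 2 · 2 = 4.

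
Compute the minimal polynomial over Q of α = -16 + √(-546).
m_α(x) = x^2 + 32x + 802

From α + 16 = √(-546), squaring gives (α + 16)^2 = -546, i.e. α^2 + 32α + 256 = -546, so α^2 + 32α + 802 = 0. The discriminant of x^2 + 32x + 802 is (32)^2 - 4·(802) = 1024 - 3208 = -2184, and 4·(-546) is not a perfect square in Q since -546 is squarefree and ≠ 1. Hence x^2 + 32x + 802 is irreducible over Q and is the minimal polynomial of α.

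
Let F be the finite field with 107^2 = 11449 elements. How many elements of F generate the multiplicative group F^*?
There are φ(11448) = 3744 primitive elements

F_q^* is cyclic of order q - 1 = 11448. A cyclic group of order m has exactly φ(m) generators. Here m = 11448 = 2^3 · 3^3 · 53, so the number of primitive elements is φ(11448) = 3744.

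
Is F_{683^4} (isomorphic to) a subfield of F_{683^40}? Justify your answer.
Yes: F_{683^4} is a subfield of F_{683^40}

F_{p^m} embeds in F_{p^n} iff m | n (since F_{p^n} is the splitting field of x^(p^n) - x, and F_{p^m} ⊂ F_{p^n} forces p^n to be a power of p^m, i.e. m | n; conversely if m | n then every root of x^(p^m) - x is a root of x^(p^n) - x). Here 4 | 40 (since 40 = 10·4), so F_{683^4} is a subfield of F_{683^40}, and [F_{683^40} : F_{683^4}] = 40/4 = 10.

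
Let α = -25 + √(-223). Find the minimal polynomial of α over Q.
m_α(x) = x^2 + 50x + 848

From α + 25 = √(-223), squaring gives (α + 25)^2 = -223, i.e. α^2 + 50α + 625 = -223, so α^2 + 50α + 848 = 0. The discriminant of x^2 + 50x + 848 is (50)^2 - 4·(848) = 2500 - 3392 = -892, and 4·(-223) is not a perfect square in Q since -223 is squarefree and ≠ 1. Hence x^2 + 50x + 848 is irreducible over Q and is the minimal polynomial of α.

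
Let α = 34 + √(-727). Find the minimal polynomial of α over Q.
m_α(x) = x^2 - 68x + 1883

From α - 34 = √(-727), squaring gives (α - 34)^2 = -727, i.e. α^2 - 68α + 1156 = -727, so α^2 - 68α + 1883 = 0. The discriminant of x^2 - 68x + 1883 is (-68)^2 - 4·(1883) = 4624 - 7532 = -2908, and 4·(-727) is not a perfect square in Q since -727 is squarefree and ≠ 1. Hence x^2 - 68x + 1883 is irreducible over Q and is the minimal polynomial of α.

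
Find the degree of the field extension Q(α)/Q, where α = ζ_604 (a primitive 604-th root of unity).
[Q(α):Q] = 300

The minimal polynomial of ζ_604 over Q is the 604-th cyclotomic polynomial Φ_604(x), which is irreducible over Q and has degree φ(604) = 300. Hence [Q(α):Q] = φ(604) = 300.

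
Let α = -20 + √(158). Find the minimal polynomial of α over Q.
m_α(x) = x^2 + 40x + 242

From α + 20 = √(158), squaring gives (α + 20)^2 = 158, i.e. α^2 + 40α + 400 = 158, so α^2 + 40α + 242 = 0. The discriminant of x^2 + 40x + 242 is (40)^2 - 4·(242) = 1600 - 968 = 632, and 4·(158) is not a perfect square in Q since 158 is squarefree and ≠ 1. Hence x^2 + 40x + 242 is irreducible over Q and is the minimal polynomial of α.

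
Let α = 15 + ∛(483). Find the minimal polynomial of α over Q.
m_α(x) = x^3 - 45x^2 + 675x - 3858

Set β = α - 15 = ∛(483), so β^3 = 483. Then (α - 15)^3 - 483 = 0, i.e. α is a root of g(x) = (x - 15)^3 - 483 = x^3 - 45x^2 + 675x - 3858. Since g(x) = h(x - 15) where h(x) = x^3 - 483, and h is irreducible over Q (because 483 is not a perfect cube, so h has no rational root, and a monic cubic with no rational root is irreducible), g is also irreducible (irreducibility is preserved under the substitution x → x - 15). Hence m_α(x) = x^3 - 45x^2 + 675x - 3858.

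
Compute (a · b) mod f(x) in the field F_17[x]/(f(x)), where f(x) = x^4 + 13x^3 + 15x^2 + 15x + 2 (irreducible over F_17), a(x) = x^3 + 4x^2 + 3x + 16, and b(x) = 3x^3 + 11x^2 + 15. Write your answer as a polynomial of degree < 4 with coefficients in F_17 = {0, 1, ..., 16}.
a · b ≡ 16x^3 + x^2 + 16x + 12 (mod f(x))

Multiply in F_17[x]: a(x)·b(x) = (x^3 + 4x^2 + 3x + 16)·(3x^3 + 11x^2 + 15) = 3x^6 + 6x^5 + 2x^4 + 11x^3 + 15x^2 + 11x + 2. This has degree ≥ 4, so divide by f(x) over F_17: 3x^6 + 6x^5 + 2x^4 + 11x^3 + 15x^2 + 11x + 2 = (3x^2 + x + 12)·(x^4 + 13x^3 + 15x^2 + 15x + 2) + (16x^3 + x^2 + 16x + 12). Hence a·b ≡ 16x^3 + x^2 + 16x + 12 (mod f). (F_17[x]/(f) is a field with 17^4 = 83521 elements since f is irreducible of degree 4.)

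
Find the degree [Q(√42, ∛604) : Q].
[Q(√42, ∛604) : Q] = 6

Let L = Q(√42, ∛604). Since Q(√42) ⊂ L and [Q(√42):Q] = 2, the tower law gives 2 | [L:Q]. Likewise Q(∛604) ⊂ L with [Q(∛604):Q] = 3 (because 604 is not a perfect cube), so 3 | [L:Q]. As gcd(2,3) = 1, [L:Q] is divisible by 6. Conversely L is generated over Q by √42 and ∛604, so [L:Q] ≤ 2·3 = 6. Therefore [Q(√42, ∛604) : Q] = 6.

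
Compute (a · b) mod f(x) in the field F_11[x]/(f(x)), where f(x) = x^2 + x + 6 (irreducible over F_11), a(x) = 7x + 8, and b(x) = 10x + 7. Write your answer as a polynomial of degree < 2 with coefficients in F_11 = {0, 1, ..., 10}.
a · b ≡ 4x + 10 (mod f(x))

Multiply in F_11[x]: a(x)·b(x) = (7x + 8)·(10x + 7) = 4x^2 + 8x + 1. This has degree ≥ 2, so divide by f(x) over F_11: 4x^2 + 8x + 1 = (4)·(x^2 + x + 6) + (4x + 10). Hence a·b ≡ 4x + 10 (mod f). (F_11[x]/(f) is a field with 11^2 = 121 elements since f is irreducible of degree 2.)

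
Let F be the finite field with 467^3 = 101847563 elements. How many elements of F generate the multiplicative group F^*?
There are φ(101847562) = 48032352 primitive elements

F_q^* is cyclic of order q - 1 = 101847562. A cyclic group of order m has exactly φ(m) generators. Here m = 101847562 = 2 · 19 · 233 · 11503, so the number of primitive elements is φ(101847562) = 48032352.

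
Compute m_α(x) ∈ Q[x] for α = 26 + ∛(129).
m_α(x) = x^3 - 78x^2 + 2028x - 17705

Set β = α - 26 = ∛(129), so β^3 = 129. Then (α - 26)^3 - 129 = 0, i.e. α is a root of g(x) = (x - 26)^3 - 129 = x^3 - 78x^2 + 2028x - 17705. Since g(x) = h(x - 26) where h(x) = x^3 - 129, and h is irreducible over Q (because 129 is not a perfect cube, so h has no rational root, and a monic cubic with no rational root is irreducible), g is also irreducible (irreducibility is preserved under the substitution x → x - 26). Hence m_α(x) = x^3 - 78x^2 + 2028x - 17705.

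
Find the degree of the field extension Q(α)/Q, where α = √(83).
[Q(α):Q] = 2

[Q(α):Q] equals the degree of the minimal polynomial of α. Here α^2 = 83 and x^2 - 83 is irreducible (d = 83 is squarefree, ≠ 1, hence not a square), so deg(m_α) = 2. Thus [Q(α):Q] = 2.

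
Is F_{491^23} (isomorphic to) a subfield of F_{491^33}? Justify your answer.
No: F_{491^23} is not a subfield of F_{491^33}

F_{p^m} embeds in F_{p^n} iff m | n. Here 23 ∤ 33 (since 33 = 1·23 + 10 with remainder 10 ≠ 0), so F_{491^23} is not a subfield of F_{491^33}. Equivalently: if it were, the tower law would give 23 = [F_{491^23}:F_491] dividing [F_{491^33}:F_491] = 33, contradiction.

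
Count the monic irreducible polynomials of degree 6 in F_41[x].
There are 791672280 monic irreducible polynomials of degree 6 over F_41

Each element of F_{41^6} that lies in no proper subfield is a root of exactly one monic irreducible of degree 6 over F_41, and each such polynomial has 6 distinct roots in F_{41^6}. By Möbius inversion the count is N_41(6) = (1/6) Σ_{d|6} μ(6/d) · 41^d = (1/6)(μ(6)·41^1 + μ(3)·41^2 + μ(2)·41^3 + μ(1)·41^6) = 4750033680/6 = 791672280.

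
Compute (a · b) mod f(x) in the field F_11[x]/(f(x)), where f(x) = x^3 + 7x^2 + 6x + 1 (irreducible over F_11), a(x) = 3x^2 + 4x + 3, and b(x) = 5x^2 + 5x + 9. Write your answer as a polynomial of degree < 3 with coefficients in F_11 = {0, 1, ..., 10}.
a · b ≡ 5x + 9 (mod f(x))

Multiply in F_11[x]: a(x)·b(x) = (3x^2 + 4x + 3)·(5x^2 + 5x + 9) = 4x^4 + 2x^3 + 7x^2 + 7x + 5. This has degree ≥ 3, so divide by f(x) over F_11: 4x^4 + 2x^3 + 7x^2 + 7x + 5 = (4x + 7)·(x^3 + 7x^2 + 6x + 1) + (5x + 9). Hence a·b ≡ 5x + 9 (mod f). (F_11[x]/(f) is a field with 11^3 = 1331 elements since f is irreducible of degree 3.)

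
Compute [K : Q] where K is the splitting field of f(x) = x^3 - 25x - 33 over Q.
[K : Q] = 6

By the rational root test, any rational root of the monic integer polynomial f(x) = x^3 - 25x - 33 must be an integer dividing the constant term -33, i.e. one of ±{1, 3, 11, 33}. Evaluating: f(1) = -57, f(-1) = -9, f(3) = -81, f(-3) = 15, f(11) = 1023, f(-11) = -1089, f(33) = 35079, f(-33) = -35145; none is 0, so f has no rational root and is therefore irreducible over Q (a cubic with no linear factor over a field is irreducible). For an irreducible cubic, the Galois group is A_3 or S_3 according as the discriminant disc(f) = -4a^3 - 27b^2 = -4·(-25)^3 - 27·(-33)^2 = 33097 is or is not a square in Q. Here disc(f) = 33097 is not a perfect square in Q, so the Galois group of f over Q is not contained in A_3 and must be all of S_3. The splitting field has degree |S_3| = 6 over Q, so [K : Q] = 6.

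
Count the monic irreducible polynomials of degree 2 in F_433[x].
There are 93528 monic irreducible polynomials of degree 2 over F_433

Each element of F_{433^2} that lies in no proper subfield is a root of exactly one monic irreducible of degree 2 over F_433, and each such polynomial has 2 distinct roots in F_{433^2}. By Möbius inversion the count is N_433(2) = (1/2) Σ_{d|2} μ(2/d) · 433^d = (1/2)(μ(2)·433^1 + μ(1)·433^2) = 187056/2 = 93528.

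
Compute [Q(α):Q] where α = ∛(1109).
[Q(α):Q] = 3

The minimal polynomial of α is x^3 - 1109, irreducible over Q since 1109 is not a perfect cube (so x^3 - 1109 has no rational root). Hence [Q(α):Q] = deg(m_α) = 3.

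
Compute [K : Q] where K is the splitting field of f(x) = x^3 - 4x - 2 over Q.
[K : Q] = 6

By the rational root test, any rational root of the monic integer polynomial f(x) = x^3 - 4x - 2 must be an integer dividing the constant term -2, i.e. one of ±{1, 2}. Evaluating: f(1) = -5, f(-1) = 1, f(2) = -2, f(-2) = -2; none is 0, so f has no rational root and is therefore irreducible over Q (a cubic with no linear factor over a field is irreducible). For an irreducible cubic, the Galois group is A_3 or S_3 according as the discriminant disc(f) = -4a^3 - 27b^2 = -4·(-4)^3 - 27·(-2)^2 = 148 is or is not a square in Q. Here disc(f) = 148 is not a perfect square in Q, so the Galois group of f over Q is not contained in A_3 and must be all of S_3. The splitting field has degree |S_3| = 6 over Q, so [K : Q] = 6.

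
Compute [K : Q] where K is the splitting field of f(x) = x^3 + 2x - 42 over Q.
[K : Q] = 6

By the rational root test, any rational root of the monic integer polynomial f(x) = x^3 + 2x - 42 must be an integer dividing the constant term -42, i.e. one of ±{1, 2, 3, 6, 7, 14, 21, 42}. Evaluating: f(1) = -39, f(-1) = -45, f(2) = -30, f(-2) = -54, f(3) = -9, f(-3) = -75, f(6) = 186, f(-6) = -270, f(7) = 315, f(-7) = -399, f(14) = 2730, f(-14) = -2814, f(21) = 9261, f(-21) = -9345, f(42) = 74130, f(-42) = -74214; none is 0, so f has no rational root and is therefore irreducible over Q (a cubic with no linear factor over a field is irreducible). For an irreducible cubic, the Galois group is A_3 or S_3 according as the discriminant disc(f) = -4a^3 - 27b^2 = -4·(2)^3 - 27·(-42)^2 = -47660 is or is not a square in Q. Here disc(f) = -47660 is not a perfect square in Q, so the Galois group of f over Q is not contained in A_3 and must be all of S_3. The splitting field has degree |S_3| = 6 over Q, so [K : Q] = 6.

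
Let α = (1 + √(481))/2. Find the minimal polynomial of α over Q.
m_α(x) = x^2 - x - 120

From 2α - 1 = √(481), squaring gives (2α - 1)^2 = 481, i.e. 4α^2 - 4α + 1 = 481, so α^2 - α + (1 - 481)/4 = 0. Since 481 ≡ 1 (mod 4), (1 - 481)/4 = -120 ∈ Z. The polynomial x^2 - x - 120 has discriminant 1 - 4·(-120) = 481, which is not a perfect square in Q (d = 481 is squarefree and ≠ 1), so x^2 - x - 120 is irreducible over Q. It is the minimal polynomial of α.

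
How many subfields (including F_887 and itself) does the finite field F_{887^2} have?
F_{887^2} has 2 subfields

The subfields of F_{p^n} are exactly the fields F_{p^d} for d | n (each is the fixed field of the unique index-d subgroup of Gal(F_{p^n}/F_p) ≅ Z/nZ). The divisors of n = 2 are {1, 2}, giving 2 subfields: F_{887^1}, F_{887^2}.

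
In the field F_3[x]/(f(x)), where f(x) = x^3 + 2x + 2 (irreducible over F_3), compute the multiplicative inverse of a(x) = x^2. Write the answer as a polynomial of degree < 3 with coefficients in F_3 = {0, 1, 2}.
a(x)^(-1) ≡ 2x^2 + x + 1 (mod f(x))

Since f is irreducible over F_3, F_3[x]/(f) is a field and a(x) ≠ 0 has an inverse. Apply the extended Euclidean algorithm to f(x) and a(x) in F_3[x]: f(x) = (x)·a(x) + (2x + 2);  a(x) = (2x + 1)·(2x + 2) + (1). The last nonzero remainder is the constant 1 = gcd(f, a) in F_3. Back-substituting through the division chain expresses 1 = s(x)·a(x) + t(x)·f(x) with s(x) ≡ 2x^2 + x + 1 (mod f), so a(x)^(-1) ≡ s(x) = 2x^2 + x + 1 (mod f). Check: (x^2)·(2x^2 + x + 1) = 2x^4 + x^3 + x^2 ≡ 1 (mod x^3 + 2x + 2).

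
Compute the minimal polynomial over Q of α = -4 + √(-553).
m_α(x) = x^2 + 8x + 569

From α + 4 = √(-553), squaring gives (α + 4)^2 = -553, i.e. α^2 + 8α + 16 = -553, so α^2 + 8α + 569 = 0. The discriminant of x^2 + 8x + 569 is (8)^2 - 4·(569) = 64 - 2276 = -2212, and 4·(-553) is not a perfect square in Q since -553 is squarefree and ≠ 1. Hence x^2 + 8x + 569 is irreducible over Q and is the minimal polynomial of α.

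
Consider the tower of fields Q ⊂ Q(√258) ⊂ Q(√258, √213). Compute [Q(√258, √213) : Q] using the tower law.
[Q(√258, √213) : Q] = 4

[Q(√258):Q] = 2 (min poly x^2 - 258, irreducible since 258 is squarefree > 1). For the top step, suppose √213 ∈ Q(√258), say √213 = c + d√258 with c, d ∈ Q. Squaring: 213 = c^2 + 258d^2 + 2cd√258. Since √258 ∉ Q this forces 2cd = 0. If d = 0 then √213 = c ∈ Q, contradicting 213 squarefree > 1. If c = 0 then 213 = 258d^2, so 258·213 = (258d)^2 is a perfect square in Q — but 258·213 = 54954 is not a perfect square (since 258 and 213 are distinct squarefree integers). Contradiction. Hence √213 ∉ Q(√258), so x^2 - 213 stays irreducible over Q(√258) and [Q(√258, √213) : Q(√258)] = 2. By the tower law, [Q(√258, √213) : Q] = 2 · 2 = 4.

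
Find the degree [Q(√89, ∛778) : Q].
[Q(√89, ∛778) : Q] = 6

Let L = Q(√89, ∛778). Since Q(√89) ⊂ L and [Q(√89):Q] = 2, the tower law gives 2 | [L:Q]. Likewise Q(∛778) ⊂ L with [Q(∛778):Q] = 3 (because 778 is not a perfect cube), so 3 | [L:Q]. As gcd(2,3) = 1, [L:Q] is divisible by 6. Conversely L is generated over Q by √89 and ∛778, so [L:Q] ≤ 2·3 = 6. Therefore [Q(√89, ∛778) : Q] = 6.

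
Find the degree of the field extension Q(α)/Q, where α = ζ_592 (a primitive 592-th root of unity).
[Q(α):Q] = 288

The minimal polynomial of ζ_592 over Q is the 592-th cyclotomic polynomial Φ_592(x), which is irreducible over Q and has degree φ(592) = 288. Hence [Q(α):Q] = φ(592) = 288.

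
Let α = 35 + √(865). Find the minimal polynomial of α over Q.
m_α(x) = x^2 - 70x + 360

From α - 35 = √(865), squaring gives (α - 35)^2 = 865, i.e. α^2 - 70α + 1225 = 865, so α^2 - 70α + 360 = 0. The discriminant of x^2 - 70x + 360 is (-70)^2 - 4·(360) = 4900 - 1440 = 3460, and 4·(865) is not a perfect square in Q since 865 is squarefree and ≠ 1. Hence x^2 - 70x + 360 is irreducible over Q and is the minimal polynomial of α.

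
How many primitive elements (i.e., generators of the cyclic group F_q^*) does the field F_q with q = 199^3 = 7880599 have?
There are φ(7880598) = 2387880 primitive elements

F_q^* is cyclic of order q - 1 = 7880598. A cyclic group of order m has exactly φ(m) generators. Here m = 7880598 = 2 · 3^3 · 11 · 13267, so the number of primitive elements is φ(7880598) = 2387880.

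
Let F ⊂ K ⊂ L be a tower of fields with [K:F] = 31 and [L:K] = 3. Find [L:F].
[L:F] = 93

The tower law says that for any tower of field extensions F ⊂ K ⊂ L with finite degrees, [L:F] = [L:K] · [K:F]. Here this gives [L:F] = 3 · 31 = 93.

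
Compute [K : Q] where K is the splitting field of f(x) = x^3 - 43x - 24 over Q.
[K : Q] = 6

By the rational root test, any rational root of the monic integer polynomial f(x) = x^3 - 43x - 24 must be an integer dividing the constant term -24, i.e. one of ±{1, 2, 3, 4, 6, 8, 12, 24}. Evaluating: f(1) = -66, f(-1) = 18, f(2) = -102, f(-2) = 54, f(3) = -126, f(-3) = 78, f(4) = -132, f(-4) = 84, f(6) = -66, f(-6) = 18, f(8) = 144, f(-8) = -192, f(12) = 1188, f(-12) = -1236, f(24) = 12768, f(-24) = -12816; none is 0, so f has no rational root and is therefore irreducible over Q (a cubic with no linear factor over a field is irreducible). For an irreducible cubic, the Galois group is A_3 or S_3 according as the discriminant disc(f) = -4a^3 - 27b^2 = -4·(-43)^3 - 27·(-24)^2 = 302476 is or is not a square in Q. Here disc(f) = 302476 is not a perfect square in Q, so the Galois group of f over Q is not contained in A_3 and must be all of S_3. The splitting field has degree |S_3| = 6 over Q, so [K : Q] = 6.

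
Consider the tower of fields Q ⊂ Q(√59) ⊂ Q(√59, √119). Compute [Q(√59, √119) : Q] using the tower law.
[Q(√59, √119) : Q] = 4

[Q(√59):Q] = 2 (min poly x^2 - 59, irreducible since 59 is squarefree > 1). For the top step, suppose √119 ∈ Q(√59), say √119 = c + d√59 with c, d ∈ Q. Squaring: 119 = c^2 + 59d^2 + 2cd√59. Since √59 ∉ Q this forces 2cd = 0. If d = 0 then √119 = c ∈ Q, contradicting 119 squarefree > 1. If c = 0 then 119 = 59d^2, so 59·119 = (59d)^2 is a perfect square in Q — but 59·119 = 7021 is not a perfect square (since 59 and 119 are distinct squarefree integers). Contradiction. Hence √119 ∉ Q(√59), so x^2 - 119 stays irreducible over Q(√59) and [Q(√59, √119) : Q(√59)] = 2. By the tower law, [Q(√59, √119) : Q] = 2 · 2 = 4.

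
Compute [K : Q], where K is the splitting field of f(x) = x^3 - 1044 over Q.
[K : Q] = 6

The roots of x^3 - 1044 are ∛1044, ω∛1044, ω^2∛1044 where ω = e^(2πi/3) is a primitive cube root of unity, so K = Q(∛1044, ω). Now [Q(∛1044):Q] = 3 (since 1044 is not a perfect cube, x^3 - 1044 is irreducible) and [Q(ω):Q] = 2. Both 2 and 3 divide [K:Q], and [K:Q] ≤ 3·2 = 6, so [K:Q] = 6. (Equivalently: Q(∛1044) ⊂ R but ω ∉ R, so [K : Q(∛1044)] = 2.)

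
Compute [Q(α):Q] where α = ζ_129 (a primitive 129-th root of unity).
[Q(α):Q] = 84

The minimal polynomial of ζ_129 over Q is the 129-th cyclotomic polynomial Φ_129(x), which is irreducible over Q and has degree φ(129) = 84. Hence [Q(α):Q] = φ(129) = 84.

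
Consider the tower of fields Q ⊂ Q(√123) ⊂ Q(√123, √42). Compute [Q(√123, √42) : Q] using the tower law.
[Q(√123, √42) : Q] = 4

[Q(√123):Q] = 2 (min poly x^2 - 123, irreducible since 123 is squarefree > 1). For the top step, suppose √42 ∈ Q(√123), say √42 = c + d√123 with c, d ∈ Q. Squaring: 42 = c^2 + 123d^2 + 2cd√123. Since √123 ∉ Q this forces 2cd = 0. If d = 0 then √42 = c ∈ Q, contradicting 42 squarefree > 1. If c = 0 then 42 = 123d^2, so 123·42 = (123d)^2 is a perfect square in Q — but 123·42 = 5166 is not a perfect square (since 123 and 42 are distinct squarefree integers). Contradiction. Hence √42 ∉ Q(√123), so x^2 - 42 stays irreducible over Q(√123) and [Q(√123, √42) : Q(√123)] = 2. By the tower law, [Q(√123, √42) : Q] = 2 · 2 = 4.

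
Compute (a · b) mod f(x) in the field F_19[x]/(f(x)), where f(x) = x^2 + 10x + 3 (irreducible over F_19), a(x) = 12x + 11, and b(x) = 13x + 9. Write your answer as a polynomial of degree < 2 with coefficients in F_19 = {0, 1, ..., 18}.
a · b ≡ 2x + 11 (mod f(x))

Multiply in F_19[x]: a(x)·b(x) = (12x + 11)·(13x + 9) = 4x^2 + 4x + 4. This has degree ≥ 2, so divide by f(x) over F_19: 4x^2 + 4x + 4 = (4)·(x^2 + 10x + 3) + (2x + 11). Hence a·b ≡ 2x + 11 (mod f). (F_19[x]/(f) is a field with 19^2 = 361 elements since f is irreducible of degree 2.)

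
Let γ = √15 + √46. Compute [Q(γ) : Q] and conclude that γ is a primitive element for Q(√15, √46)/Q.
[Q(γ) : Q] = 4 (equivalently, Q(γ) = Q(√15, √46))

Obviously Q(γ) ⊆ Q(√15, √46), and [Q(√15, √46):Q] = 4 (since 15, 46 are distinct squarefree integers > 1 with 690 not a perfect square). To show equality we compute the minimal polynomial of γ. From γ = √15 + √46: γ^2 = 15 + 2√(690) + 46 = 61 + 2√(690), so γ^2 - 61 = 2√(690); squaring, (γ^2 - 61)^2 = 4·690, i.e. γ^4 - 122γ^2 + 3721 - 2760 = 0, i.e. γ^4 - 122γ^2 + 961 = 0. So γ is a root of x^4 - 122x^2 + 961. This polynomial is irreducible over Q: it has no rational root (each ±√15 ± √46 is irrational), and any factorization into two quadratics over Q would force √(690) ∈ Q (pairing opposite roots) or √15, √46 ∈ Q (other pairings), all impossible. Hence [Q(γ):Q] = 4 = [Q(√15, √46):Q], so Q(γ) = Q(√15, √46).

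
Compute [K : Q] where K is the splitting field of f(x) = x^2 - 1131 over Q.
[K : Q] = 2

f(x) = x^2 - 1131 factors as (x - √1131)(x + √1131). The splitting field is K = Q(√1131). Since 1131 is squarefree and > 1, it is not a perfect square, so x^2 - 1131 is irreducible over Q and [Q(√1131) : Q] = 2. Hence [K : Q] = 2.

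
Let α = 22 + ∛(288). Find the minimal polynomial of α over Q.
m_α(x) = x^3 - 66x^2 + 1452x - 10936

Set β = α - 22 = ∛(288), so β^3 = 288. Then (α - 22)^3 - 288 = 0, i.e. α is a root of g(x) = (x - 22)^3 - 288 = x^3 - 66x^2 + 1452x - 10936. Since g(x) = h(x - 22) where h(x) = x^3 - 288, and h is irreducible over Q (because 288 is not a perfect cube, so h has no rational root, and a monic cubic with no rational root is irreducible), g is also irreducible (irreducibility is preserved under the substitution x → x - 22). Hence m_α(x) = x^3 - 66x^2 + 1452x - 10936.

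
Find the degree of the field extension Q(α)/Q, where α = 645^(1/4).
[Q(α):Q] = 4

α is a root of x^4 - 645. By Eisenstein's criterion at the prime p = 3 (which divides the constant term 645 but p^2 = 9 does not, since 645 is squarefree), x^4 - 645 is irreducible over Q. Hence [Q(α):Q] = 4.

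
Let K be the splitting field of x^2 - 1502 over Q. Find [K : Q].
[K : Q] = 2

f(x) = x^2 - 1502 factors as (x - √1502)(x + √1502). The splitting field is K = Q(√1502). Since 1502 is squarefree and > 1, it is not a perfect square, so x^2 - 1502 is irreducible over Q and [Q(√1502) : Q] = 2. Hence [K : Q] = 2.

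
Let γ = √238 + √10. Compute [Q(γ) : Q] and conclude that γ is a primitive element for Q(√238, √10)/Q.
[Q(γ) : Q] = 4 (equivalently, Q(γ) = Q(√238, √10))

Obviously Q(γ) ⊆ Q(√238, √10), and [Q(√238, √10):Q] = 4 (since 238, 10 are distinct squarefree integers > 1 with 2380 not a perfect square). To show equality we compute the minimal polynomial of γ. From γ = √238 + √10: γ^2 = 238 + 2√(2380) + 10 = 248 + 2√(2380), so γ^2 - 248 = 2√(2380); squaring, (γ^2 - 248)^2 = 4·2380, i.e. γ^4 - 496γ^2 + 61504 - 9520 = 0, i.e. γ^4 - 496γ^2 + 51984 = 0. So γ is a root of x^4 - 496x^2 + 51984. This polynomial is irreducible over Q: it has no rational root (each ±√238 ± √10 is irrational), and any factorization into two quadratics over Q would force √(2380) ∈ Q (pairing opposite roots) or √238, √10 ∈ Q (other pairings), all impossible. Hence [Q(γ):Q] = 4 = [Q(√238, √10):Q], so Q(γ) = Q(√238, √10).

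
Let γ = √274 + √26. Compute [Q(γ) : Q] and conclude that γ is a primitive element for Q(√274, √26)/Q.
[Q(γ) : Q] = 4 (equivalently, Q(γ) = Q(√274, √26))

Obviously Q(γ) ⊆ Q(√274, √26), and [Q(√274, √26):Q] = 4 (since 274, 26 are distinct squarefree integers > 1 with 7124 not a perfect square). To show equality we compute the minimal polynomial of γ. From γ = √274 + √26: γ^2 = 274 + 2√(7124) + 26 = 300 + 2√(7124), so γ^2 - 300 = 2√(7124); squaring, (γ^2 - 300)^2 = 4·7124, i.e. γ^4 - 600γ^2 + 90000 - 28496 = 0, i.e. γ^4 - 600γ^2 + 61504 = 0. So γ is a root of x^4 - 600x^2 + 61504. This polynomial is irreducible over Q: it has no rational root (each ±√274 ± √26 is irrational), and any factorization into two quadratics over Q would force √(7124) ∈ Q (pairing opposite roots) or √274, √26 ∈ Q (other pairings), all impossible. Hence [Q(γ):Q] = 4 = [Q(√274, √26):Q], so Q(γ) = Q(√274, √26).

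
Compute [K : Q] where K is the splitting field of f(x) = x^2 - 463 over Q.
[K : Q] = 2

f(x) = x^2 - 463 factors as (x - √463)(x + √463). The splitting field is K = Q(√463). Since 463 is squarefree and > 1, it is not a perfect square, so x^2 - 463 is irreducible over Q and [Q(√463) : Q] = 2. Hence [K : Q] = 2.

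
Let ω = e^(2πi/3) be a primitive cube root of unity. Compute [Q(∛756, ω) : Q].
[Q(∛756, ω) : Q] = 6

[Q(∛756):Q] = 3 (min poly x^3 - 756, irreducible since 756 is not a perfect cube). [Q(ω):Q] = 2 (min poly x^2 + x + 1). Since Q(∛756) ⊂ R and ω ∉ R, we have ω ∉ Q(∛756), so x^2 + x + 1 remains irreducible over Q(∛756) and [Q(∛756, ω) : Q(∛756)] = 2. By the tower law, [Q(∛756, ω) : Q] = 3 · 2 = 6. (In fact Q(∛756, ω) is the splitting field of x^3 - 756 over Q.)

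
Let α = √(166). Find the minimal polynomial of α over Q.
m_α(x) = x^2 - 166

α satisfies α^2 - 166 = 0, so x^2 - 166 annihilates α. Since d = 166 is squarefree and ≠ 1, it is not a perfect square in Q, so x^2 - 166 has no rational root and is therefore irreducible over Q (a degree-2 polynomial over a field is irreducible iff it has no root). Hence m_α(x) = x^2 - 166.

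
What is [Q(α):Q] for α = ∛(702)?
[Q(α):Q] = 3

The minimal polynomial of α is x^3 - 702, irreducible over Q since 702 is not a perfect cube (so x^3 - 702 has no rational root). Hence [Q(α):Q] = deg(m_α) = 3.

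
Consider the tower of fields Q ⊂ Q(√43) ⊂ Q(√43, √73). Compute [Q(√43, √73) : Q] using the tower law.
[Q(√43, √73) : Q] = 4

[Q(√43):Q] = 2 (min poly x^2 - 43, irreducible since 43 is squarefree > 1). For the top step, suppose √73 ∈ Q(√43), say √73 = c + d√43 with c, d ∈ Q. Squaring: 73 = c^2 + 43d^2 + 2cd√43. Since √43 ∉ Q this forces 2cd = 0. If d = 0 then √73 = c ∈ Q, contradicting 73 squarefree > 1. If c = 0 then 73 = 43d^2, so 43·73 = (43d)^2 is a perfect square in Q — but 43·73 = 3139 is not a perfect square (since 43 and 73 are distinct squarefree integers). Contradiction. Hence √73 ∉ Q(√43), so x^2 - 73 stays irreducible over Q(√43) and [Q(√43, √73) : Q(√43)] = 2. By the tower law, [Q(√43, √73) : Q] = 2 · 2 = 4.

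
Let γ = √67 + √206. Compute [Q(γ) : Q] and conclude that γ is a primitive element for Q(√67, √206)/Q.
[Q(γ) : Q] = 4 (equivalently, Q(γ) = Q(√67, √206))

Obviously Q(γ) ⊆ Q(√67, √206), and [Q(√67, √206):Q] = 4 (since 67, 206 are distinct squarefree integers > 1 with 13802 not a perfect square). To show equality we compute the minimal polynomial of γ. From γ = √67 + √206: γ^2 = 67 + 2√(13802) + 206 = 273 + 2√(13802), so γ^2 - 273 = 2√(13802); squaring, (γ^2 - 273)^2 = 4·13802, i.e. γ^4 - 546γ^2 + 74529 - 55208 = 0, i.e. γ^4 - 546γ^2 + 19321 = 0. So γ is a root of x^4 - 546x^2 + 19321. This polynomial is irreducible over Q: it has no rational root (each ±√67 ± √206 is irrational), and any factorization into two quadratics over Q would force √(13802) ∈ Q (pairing opposite roots) or √67, √206 ∈ Q (other pairings), all impossible. Hence [Q(γ):Q] = 4 = [Q(√67, √206):Q], so Q(γ) = Q(√67, √206).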